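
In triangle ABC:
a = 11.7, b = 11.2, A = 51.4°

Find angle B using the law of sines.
a/sin(A) = b/sin(B)  ⇒  sin(B) = b·sin(A)/a = 11.2·sin(51.4°)/11.7
sin(51.4°) ≈ 0.78152
sin(B) ≈ 11.2·0.78152/11.7 ≈ 8.75303/11.7 ≈ 0.748122
B = arcsin(0.748122) ≈ 48.428°
(Since b ≤ a we need B ≤ A, so the obtuse alternative 180° − 48.428° ≈ 131.572° is rejected.)

B = 48.43°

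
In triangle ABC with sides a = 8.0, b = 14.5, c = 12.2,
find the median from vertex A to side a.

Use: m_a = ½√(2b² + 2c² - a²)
m_a = ½√(2·14.5² + 2·12.2² − 8.0²) = ½√(2·210.25 + 2·148.84 − 64) = ½√(420.5 + 297.68 − 64) = ½√654.18
√654.18 ≈ 25.5769, so m_a ≈ 12.7885

m_a = 12.79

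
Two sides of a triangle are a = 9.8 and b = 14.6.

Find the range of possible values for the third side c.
Triangle inequality: |a − b| < c < a + b
|a − b| = |9.8 − 14.6| = 4.8
a + b = 9.8 + 14.6 = 24.4

4.8 < c < 24.4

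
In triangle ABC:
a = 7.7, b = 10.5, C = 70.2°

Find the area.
Two sides and the included angle (SAS): A = ½·a·b·sin(C) = ½·7.7·10.5·sin(70.2°)
sin(70.2°) ≈ 0.940881
A ≈ ½·80.85·0.940881 = 40.425·0.940881 ≈ 38.0351

Area = 38.04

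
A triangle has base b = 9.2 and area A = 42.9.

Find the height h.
A = ½·b·h  ⇒  h = 2A/b = 2·42.9/9.2 = 85.8/9.2 ≈ 9.32609

h = 9.326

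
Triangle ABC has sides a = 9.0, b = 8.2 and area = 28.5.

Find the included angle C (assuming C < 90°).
Area = ½·a·b·sin(C)  ⇒  sin(C) = 2·Area/(a·b) = 2·28.5/(9.0·8.2) = 57/73.8 ≈ 0.772358
C = arcsin(0.772358) ≈ 50.5661° (taking the acute solution since C < 90°)

C = 50.57°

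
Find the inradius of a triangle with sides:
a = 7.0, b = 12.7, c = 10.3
r = Area/s where s is the semi-perimeter.
s = (7.0 + 12.7 + 10.3)/2 = 30/2 = 15
Area = √(s(s−a)(s−b)(s−c)) = √(15·8·2.3·4.7) ≈ √1297.2 ≈ 36.0167
r ≈ 36.0167/15 ≈ 2.40111

r = 2.401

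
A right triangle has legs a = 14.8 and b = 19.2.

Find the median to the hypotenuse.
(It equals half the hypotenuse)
Hypotenuse c = √(a² + b²) = √(219.04 + 368.64) = √587.68 ≈ 24.2421
Median to hypotenuse = c/2 ≈ 24.2421/2 ≈ 12.1211

Median = 12.12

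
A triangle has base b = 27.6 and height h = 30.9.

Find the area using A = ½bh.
A = ½·b·h = ½·27.6·30.9 = ½·852.84 = 426.42

Area = 426.42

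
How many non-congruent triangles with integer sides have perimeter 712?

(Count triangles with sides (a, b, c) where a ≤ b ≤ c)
Let a ≤ b ≤ c with a + b + c = 712. The only binding inequality is a + b > c, i.e. 712 − c > c, so c < 712/2; and c ≥ 712/3 since c is the largest side.
So 238 ≤ c ≤ 355. For each c, b runs from ⌈(712 − c)/2⌉ up to c (then a = 712 − b − c satisfies 1 ≤ a ≤ b automatically), giving c − ⌈(712 − c)/2⌉ + 1 choices.
Summing over c: 2 + 3 + 5 + 6 + … + 176 + 177  (118 terms, c = 238, …, 355) = 10561
Check (closed form: nearest integer to p²/48 for even p, (p+3)²/48 for odd p): 712²/48 = 506944/48 ≈ 10561.33 → 10561

10561 triangles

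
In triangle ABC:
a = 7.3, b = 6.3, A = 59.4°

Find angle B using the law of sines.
a/sin(A) = b/sin(B)  ⇒  sin(B) = b·sin(A)/a = 6.3·sin(59.4°)/7.3
sin(59.4°) ≈ 0.860742
sin(B) ≈ 6.3·0.860742/7.3 ≈ 5.42267/7.3 ≈ 0.742832
B = arcsin(0.742832) ≈ 47.9732°
(Since b ≤ a we need B ≤ A, so the obtuse alternative 180° − 47.9732° ≈ 132.027° is rejected.)

B = 47.97°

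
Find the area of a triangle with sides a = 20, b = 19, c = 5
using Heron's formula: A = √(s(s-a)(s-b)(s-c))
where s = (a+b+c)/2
s = (20 + 19 + 5)/2 = 44/2 = 22
s − a = 2, s − b = 3, s − c = 17
s(s−a)(s−b)(s−c) = 22·2·3·17 = 2244
Area = √2244 ≈ 47.3709

s = 22.0, Area = 47.37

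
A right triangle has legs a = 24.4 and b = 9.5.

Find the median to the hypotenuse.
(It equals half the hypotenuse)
Hypotenuse c = √(a² + b²) = √(595.36 + 90.25) = √685.61 ≈ 26.1842
Median to hypotenuse = c/2 ≈ 26.1842/2 ≈ 13.0921

Median = 13.09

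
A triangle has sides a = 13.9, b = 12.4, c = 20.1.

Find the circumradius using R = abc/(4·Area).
First find the area with Heron's formula.
s = (13.9 + 12.4 + 20.1)/2 = 23.2
Area = √(s(s−a)(s−b)(s−c)) = √(23.2·9.3·10.8·3.1) ≈ √7223.64 ≈ 84.992
abc = 13.9·12.4·20.1 = 3464.436
R = abc/(4·Area) ≈ 3464.436/(4·84.992) = 3464.436/339.968 ≈ 10.1905

R = 10.19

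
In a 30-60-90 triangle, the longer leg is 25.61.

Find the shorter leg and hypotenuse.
In a 30-60-90 triangle the sides are in ratio 1 : √3 : 2, so short leg = long leg/√3 and hypotenuse = 2·(short leg).
Short leg = 25.61/√3 ≈ 25.61/1.73205 ≈ 14.7859
Hypotenuse = 2·14.7859 ≈ 29.5719

Short leg = 14.79, Hypotenuse = 29.57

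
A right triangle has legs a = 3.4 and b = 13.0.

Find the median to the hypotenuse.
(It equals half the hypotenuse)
Hypotenuse c = √(a² + b²) = √(11.56 + 169) = √180.56 ≈ 13.4373
Median to hypotenuse = c/2 ≈ 13.4373/2 ≈ 6.71863

Median = 6.719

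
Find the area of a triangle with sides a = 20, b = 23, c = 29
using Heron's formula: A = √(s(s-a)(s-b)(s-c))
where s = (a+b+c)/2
s = (20 + 23 + 29)/2 = 72/2 = 36
s − a = 16, s − b = 13, s − c = 7
s(s−a)(s−b)(s−c) = 36·16·13·7 = 52416
Area = √52416 ≈ 228.945

s = 36.0, Area = 228.9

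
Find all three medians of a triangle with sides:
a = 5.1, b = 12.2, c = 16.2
Median formula: m_a = ½√(2b² + 2c² − a²) (and cyclically). a² = 26.01, b² = 148.84, c² = 262.44.
m_a = ½√(2·148.84 + 2·262.44 − 26.01) = ½√796.55 ≈ ½·28.2232 ≈ 14.1116
m_b = ½√(2·26.01 + 2·262.44 − 148.84) = ½√428.06 ≈ ½·20.6896 ≈ 10.3448
m_c = ½√(2·26.01 + 2·148.84 − 262.44) = ½√87.26 ≈ ½·9.34131 ≈ 4.67065

m_a = 14.11, m_b = 10.34, m_c = 4.671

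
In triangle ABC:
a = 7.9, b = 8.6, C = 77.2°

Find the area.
Two sides and the included angle (SAS): A = ½·a·b·sin(C) = ½·7.9·8.6·sin(77.2°)
sin(77.2°) ≈ 0.975149
A ≈ ½·67.94·0.975149 = 33.97·0.975149 ≈ 33.1258

Area = 33.13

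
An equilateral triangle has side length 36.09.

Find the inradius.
r = Area/s with s the semi-perimeter.
Area = (√3/4)·36.09² = (√3/4)·1302.4881 ≈ 0.433013·1302.4881 ≈ 563.994
s = 3·36.09/2 = 54.135
r ≈ 563.994/54.135 ≈ 10.4183
(Equivalently r = side/(2√3) = 36.09/3.4641 ≈ 10.4183.)

r = 10.42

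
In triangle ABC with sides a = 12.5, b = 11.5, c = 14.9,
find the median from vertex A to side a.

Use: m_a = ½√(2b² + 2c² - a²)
m_a = ½√(2·11.5² + 2·14.9² − 12.5²) = ½√(2·132.25 + 2·222.01 − 156.25) = ½√(264.5 + 444.02 − 156.25) = ½√552.27
√552.27 ≈ 23.5004, so m_a ≈ 11.7502

m_a = 11.75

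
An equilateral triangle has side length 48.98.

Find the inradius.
r = Area/s with s the semi-perimeter.
Area = (√3/4)·48.98² = (√3/4)·2399.0404 ≈ 0.433013·2399.0404 ≈ 1038.81
s = 3·48.98/2 = 73.47
r ≈ 1038.81/73.47 ≈ 14.1393
(Equivalently r = side/(2√3) = 48.98/3.4641 ≈ 14.1393.)

r = 14.14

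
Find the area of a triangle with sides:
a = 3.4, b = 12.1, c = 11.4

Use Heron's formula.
s = (3.4 + 12.1 + 11.4)/2 = 26.9/2 = 13.45
s − a = 10.05, s − b = 1.35, s − c = 2.05
s(s−a)(s−b)(s−c) = 13.45·10.05·1.35·2.05 ≈ 374.09
Area = √374.09 ≈ 19.3414

Area = 19.34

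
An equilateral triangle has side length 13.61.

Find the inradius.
r = Area/s with s the semi-perimeter.
Area = (√3/4)·13.61² = (√3/4)·185.2321 ≈ 0.433013·185.2321 ≈ 80.2079
s = 3·13.61/2 = 20.415
r ≈ 80.2079/20.415 ≈ 3.92887
(Equivalently r = side/(2√3) = 13.61/3.4641 ≈ 3.92887.)

r = 3.929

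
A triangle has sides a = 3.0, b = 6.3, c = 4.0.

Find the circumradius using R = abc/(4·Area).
First find the area with Heron's formula.
s = (3.0 + 6.3 + 4.0)/2 = 6.65
Area = √(s(s−a)(s−b)(s−c)) = √(6.65·3.65·0.35·2.65) ≈ √22.5127 ≈ 4.74476
abc = 3.0·6.3·4.0 = 75.6
R = abc/(4·Area) ≈ 75.6/(4·4.74476) = 75.6/18.979 ≈ 3.98334

R = 3.983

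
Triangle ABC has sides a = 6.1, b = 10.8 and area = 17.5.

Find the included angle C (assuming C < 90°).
Area = ½·a·b·sin(C)  ⇒  sin(C) = 2·Area/(a·b) = 2·17.5/(6.1·10.8) = 35/65.88 ≈ 0.531269
C = arcsin(0.531269) ≈ 32.0912° (taking the acute solution since C < 90°)

C = 32.09°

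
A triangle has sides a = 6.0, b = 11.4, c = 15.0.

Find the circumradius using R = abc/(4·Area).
First find the area with Heron's formula.
s = (6.0 + 11.4 + 15.0)/2 = 16.2
Area = √(s(s−a)(s−b)(s−c)) = √(16.2·10.2·4.8·1.2) ≈ √951.782 ≈ 30.851
abc = 6.0·11.4·15.0 = 1026
R = abc/(4·Area) ≈ 1026/(4·30.851) = 1026/123.404 ≈ 8.31416

R = 8.314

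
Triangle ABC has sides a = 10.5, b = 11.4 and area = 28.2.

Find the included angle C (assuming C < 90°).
Area = ½·a·b·sin(C)  ⇒  sin(C) = 2·Area/(a·b) = 2·28.2/(10.5·11.4) = 56.4/119.7 ≈ 0.471178
C = arcsin(0.471178) ≈ 28.1108° (taking the acute solution since C < 90°)

C = 28.11°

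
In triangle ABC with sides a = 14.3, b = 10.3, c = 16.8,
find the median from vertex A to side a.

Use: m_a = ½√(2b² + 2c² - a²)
m_a = ½√(2·10.3² + 2·16.8² − 14.3²) = ½√(2·106.09 + 2·282.24 − 204.49) = ½√(212.18 + 564.48 − 204.49) = ½√572.17
√572.17 ≈ 23.9201, so m_a ≈ 11.96

m_a = 11.96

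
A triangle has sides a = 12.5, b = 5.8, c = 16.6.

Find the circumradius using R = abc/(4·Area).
First find the area with Heron's formula.
s = (12.5 + 5.8 + 16.6)/2 = 17.45
Area = √(s(s−a)(s−b)(s−c)) = √(17.45·4.95·11.65·0.85) ≈ √855.353 ≈ 29.2464
abc = 12.5·5.8·16.6 = 1203.5
R = abc/(4·Area) ≈ 1203.5/(4·29.2464) = 1203.5/116.986 ≈ 10.2876

R = 10.29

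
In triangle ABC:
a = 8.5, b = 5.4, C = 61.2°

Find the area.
Two sides and the included angle (SAS): A = ½·a·b·sin(C) = ½·8.5·5.4·sin(61.2°)
sin(61.2°) ≈ 0.876307
A ≈ ½·45.9·0.876307 = 22.95·0.876307 ≈ 20.1112

Area = 20.11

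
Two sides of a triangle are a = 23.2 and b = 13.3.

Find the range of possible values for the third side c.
Triangle inequality: |a − b| < c < a + b
|a − b| = |23.2 − 13.3| = 9.9
a + b = 23.2 + 13.3 = 36.5

9.9 < c < 36.5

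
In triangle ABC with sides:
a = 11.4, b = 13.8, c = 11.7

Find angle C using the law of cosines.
c² = a² + b² − 2ab·cos(C)  ⇒  cos(C) = (a² + b² − c²)/(2ab)
cos(C) = (11.4² + 13.8² − 11.7²)/(2·11.4·13.8) = (129.96 + 190.44 − 136.89)/314.64 = 183.51/314.64 ≈ 0.583238
C = arccos(0.583238) ≈ 54.3214°

C = 54.32°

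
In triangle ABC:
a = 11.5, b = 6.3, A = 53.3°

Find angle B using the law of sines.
a/sin(A) = b/sin(B)  ⇒  sin(B) = b·sin(A)/a = 6.3·sin(53.3°)/11.5
sin(53.3°) ≈ 0.801776
sin(B) ≈ 6.3·0.801776/11.5 ≈ 5.05119/11.5 ≈ 0.439234
B = arcsin(0.439234) ≈ 26.055°
(Since b ≤ a we need B ≤ A, so the obtuse alternative 180° − 26.055° ≈ 153.945° is rejected.)

B = 26.05°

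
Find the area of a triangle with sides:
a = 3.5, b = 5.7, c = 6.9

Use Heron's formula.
s = (3.5 + 5.7 + 6.9)/2 = 16.1/2 = 8.05
s − a = 4.55, s − b = 2.35, s − c = 1.15
s(s−a)(s−b)(s−c) = 8.05·4.55·2.35·1.15 ≈ 98.9858
Area = √98.9858 ≈ 9.94916

Area = 9.949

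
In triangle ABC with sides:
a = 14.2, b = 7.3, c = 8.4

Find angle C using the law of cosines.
c² = a² + b² − 2ab·cos(C)  ⇒  cos(C) = (a² + b² − c²)/(2ab)
cos(C) = (14.2² + 7.3² − 8.4²)/(2·14.2·7.3) = (201.64 + 53.29 − 70.56)/207.32 = 184.37/207.32 ≈ 0.889302
C = arccos(0.889302) ≈ 27.2144°

C = 27.21°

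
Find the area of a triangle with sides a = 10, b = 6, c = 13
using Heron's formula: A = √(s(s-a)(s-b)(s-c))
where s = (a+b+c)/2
s = (10 + 6 + 13)/2 = 29/2 = 14.5
s − a = 4.5, s − b = 8.5, s − c = 1.5
s(s−a)(s−b)(s−c) = 14.5·4.5·8.5·1.5 = 831.9375
Area = √831.9375 ≈ 28.8433

s = 14.5, Area = 28.84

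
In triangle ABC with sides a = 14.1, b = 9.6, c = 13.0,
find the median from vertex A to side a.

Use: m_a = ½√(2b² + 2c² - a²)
m_a = ½√(2·9.6² + 2·13.0² − 14.1²) = ½√(2·92.16 + 2·169 − 198.81) = ½√(184.32 + 338 − 198.81) = ½√323.51
√323.51 ≈ 17.9864, so m_a ≈ 8.99319

m_a = 8.993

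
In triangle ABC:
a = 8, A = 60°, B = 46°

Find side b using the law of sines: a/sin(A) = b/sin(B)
a/sin(A) = b/sin(B)  ⇒  b = a·sin(B)/sin(A) = 8·sin(46°)/sin(60°)
sin(46°) ≈ 0.71934, sin(60°) ≈ 0.866025
b ≈ 8·0.71934/0.866025 ≈ 5.75472/0.866025 ≈ 6.64498

b = 6.645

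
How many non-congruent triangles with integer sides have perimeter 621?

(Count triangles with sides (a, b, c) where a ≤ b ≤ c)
Let a ≤ b ≤ c with a + b + c = 621. The only binding inequality is a + b > c, i.e. 621 − c > c, so c < 621/2; and c ≥ 621/3 since c is the largest side.
So 207 ≤ c ≤ 310. For each c, b runs from ⌈(621 − c)/2⌉ up to c (then a = 621 − b − c satisfies 1 ≤ a ≤ b automatically), giving c − ⌈(621 − c)/2⌉ + 1 choices.
Summing over c: 1 + 2 + 4 + 5 + … + 154 + 155  (104 terms, c = 207, …, 310) = 8112
Check (closed form: nearest integer to p²/48 for even p, (p+3)²/48 for odd p): (621+3)²/48 = 624²/48 = 389376/48 ≈ 8112.00 → 8112

8112 triangles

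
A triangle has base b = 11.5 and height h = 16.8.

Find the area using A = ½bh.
A = ½·b·h = ½·11.5·16.8 = ½·193.2 = 96.6

Area = 96.6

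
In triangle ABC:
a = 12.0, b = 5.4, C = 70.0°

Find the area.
Two sides and the included angle (SAS): A = ½·a·b·sin(C) = ½·12.0·5.4·sin(70.0°)
sin(70.0°) ≈ 0.939693
A ≈ ½·64.8·0.939693 = 32.4·0.939693 ≈ 30.446

Area = 30.45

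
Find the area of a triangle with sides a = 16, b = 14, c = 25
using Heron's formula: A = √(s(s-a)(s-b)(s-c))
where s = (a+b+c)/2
s = (16 + 14 + 25)/2 = 55/2 = 27.5
s − a = 11.5, s − b = 13.5, s − c = 2.5
s(s−a)(s−b)(s−c) = 27.5·11.5·13.5·2.5 = 10673.4375
Area = √10673.4375 ≈ 103.312

s = 27.5, Area = 103.3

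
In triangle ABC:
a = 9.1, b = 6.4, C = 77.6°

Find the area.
Two sides and the included angle (SAS): A = ½·a·b·sin(C) = ½·9.1·6.4·sin(77.6°)
sin(77.6°) ≈ 0.976672
A ≈ ½·58.24·0.976672 = 29.12·0.976672 ≈ 28.4407

Area = 28.44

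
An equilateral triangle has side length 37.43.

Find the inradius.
r = Area/s with s the semi-perimeter.
Area = (√3/4)·37.43² = (√3/4)·1401.0049 ≈ 0.433013·1401.0049 ≈ 606.653
s = 3·37.43/2 = 56.145
r ≈ 606.653/56.145 ≈ 10.8051
(Equivalently r = side/(2√3) = 37.43/3.4641 ≈ 10.8051.)

r = 10.81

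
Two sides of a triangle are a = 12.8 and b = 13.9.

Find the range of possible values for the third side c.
Triangle inequality: |a − b| < c < a + b
|a − b| = |12.8 − 13.9| = 1.1
a + b = 12.8 + 13.9 = 26.7

1.1 < c < 26.7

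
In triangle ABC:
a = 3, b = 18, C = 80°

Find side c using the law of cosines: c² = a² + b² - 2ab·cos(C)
c² = 3² + 18² − 2·3·18·cos(80°)
cos(80°) ≈ 0.173648
c² ≈ 9 + 324 − 108·(0.173648) ≈ 333 − 18.754 ≈ 314.246
c ≈ √314.246 ≈ 17.727

c = 17.73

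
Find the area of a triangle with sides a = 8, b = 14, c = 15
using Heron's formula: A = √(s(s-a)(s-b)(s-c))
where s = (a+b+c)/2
s = (8 + 14 + 15)/2 = 37/2 = 18.5
s − a = 10.5, s − b = 4.5, s − c = 3.5
s(s−a)(s−b)(s−c) = 18.5·10.5·4.5·3.5 = 3059.4375
Area = √3059.4375 ≈ 55.3122

s = 18.5, Area = 55.31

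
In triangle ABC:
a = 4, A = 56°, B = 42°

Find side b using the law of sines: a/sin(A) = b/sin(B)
a/sin(A) = b/sin(B)  ⇒  b = a·sin(B)/sin(A) = 4·sin(42°)/sin(56°)
sin(42°) ≈ 0.669131, sin(56°) ≈ 0.829038
b ≈ 4·0.669131/0.829038 ≈ 2.67652/0.829038 ≈ 3.22847

b = 3.228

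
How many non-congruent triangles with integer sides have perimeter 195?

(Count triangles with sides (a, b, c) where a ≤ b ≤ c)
Let a ≤ b ≤ c with a + b + c = 195. The only binding inequality is a + b > c, i.e. 195 − c > c, so c < 195/2; and c ≥ 195/3 since c is the largest side.
So 65 ≤ c ≤ 97. For each c, b runs from ⌈(195 − c)/2⌉ up to c (then a = 195 − b − c satisfies 1 ≤ a ≤ b automatically), giving c − ⌈(195 − c)/2⌉ + 1 choices.
Summing over c: 1 + 2 + 4 + 5 + … + 47 + 49  (33 terms, c = 65, …, 97) = 817
Check (closed form: nearest integer to p²/48 for even p, (p+3)²/48 for odd p): (195+3)²/48 = 198²/48 = 39204/48 ≈ 816.75 → 817

817 triangles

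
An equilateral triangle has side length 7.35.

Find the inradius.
r = Area/s with s the semi-perimeter.
Area = (√3/4)·7.35² = (√3/4)·54.0225 ≈ 0.433013·54.0225 ≈ 23.3924
s = 3·7.35/2 = 11.025
r ≈ 23.3924/11.025 ≈ 2.12176
(Equivalently r = side/(2√3) = 7.35/3.4641 ≈ 2.12176.)

r = 2.122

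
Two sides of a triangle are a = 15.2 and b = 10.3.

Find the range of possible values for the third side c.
Triangle inequality: |a − b| < c < a + b
|a − b| = |15.2 − 10.3| = 4.9
a + b = 15.2 + 10.3 = 25.5

4.9 < c < 25.5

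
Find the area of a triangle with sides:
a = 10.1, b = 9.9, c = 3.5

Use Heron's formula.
s = (10.1 + 9.9 + 3.5)/2 = 23.5/2 = 11.75
s − a = 1.65, s − b = 1.85, s − c = 8.25
s(s−a)(s−b)(s−c) = 11.75·1.65·1.85·8.25 ≈ 295.902
Area = √295.902 ≈ 17.2018

Area = 17.2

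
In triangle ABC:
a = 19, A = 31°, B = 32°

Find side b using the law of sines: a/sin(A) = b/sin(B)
a/sin(A) = b/sin(B)  ⇒  b = a·sin(B)/sin(A) = 19·sin(32°)/sin(31°)
sin(32°) ≈ 0.529919, sin(31°) ≈ 0.515038
b ≈ 19·0.529919/0.515038 ≈ 10.0685/0.515038 ≈ 19.549

b = 19.55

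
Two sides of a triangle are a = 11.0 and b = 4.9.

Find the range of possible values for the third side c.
Triangle inequality: |a − b| < c < a + b
|a − b| = |11.0 − 4.9| = 6.1
a + b = 11.0 + 4.9 = 15.9

6.1 < c < 15.9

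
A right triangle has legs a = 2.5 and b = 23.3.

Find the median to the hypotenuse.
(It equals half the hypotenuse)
Hypotenuse c = √(a² + b²) = √(6.25 + 542.89) = √549.14 ≈ 23.4337
Median to hypotenuse = c/2 ≈ 23.4337/2 ≈ 11.7169

Median = 11.72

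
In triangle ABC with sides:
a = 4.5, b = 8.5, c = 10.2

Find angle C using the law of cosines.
c² = a² + b² − 2ab·cos(C)  ⇒  cos(C) = (a² + b² − c²)/(2ab)
cos(C) = (4.5² + 8.5² − 10.2²)/(2·4.5·8.5) = (20.25 + 72.25 − 104.04)/76.5 = -11.54/76.5 ≈ -0.15085
C = arccos(-0.15085) ≈ 98.6762°

C = 98.68°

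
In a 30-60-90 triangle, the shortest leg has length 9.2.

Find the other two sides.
In a 30-60-90 triangle the sides are in ratio 1 : √3 : 2 (short leg : long leg : hypotenuse).
Long leg = 9.2·√3 ≈ 9.2·1.73205 ≈ 15.9349
Hypotenuse = 2·9.2 = 18.4

Long leg = 9.2√3 = 15.93, Hypotenuse = 18.4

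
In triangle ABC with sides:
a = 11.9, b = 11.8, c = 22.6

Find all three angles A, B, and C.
Law of cosines for each angle (a² = 141.61, b² = 139.24, c² = 510.76):
cos(A) = (b² + c² − a²)/(2bc) = (139.24 + 510.76 − 141.61)/(2·11.8·22.6) = 508.39/533.36 ≈ 0.953184  ⇒  A ≈ 17.6013°
cos(B) = (a² + c² − b²)/(2ac) = (141.61 + 510.76 − 139.24)/(2·11.9·22.6) = 513.13/537.88 ≈ 0.953986  ⇒  B ≈ 17.4487°
cos(C) = (a² + b² − c²)/(2ab) = (141.61 + 139.24 − 510.76)/(2·11.9·11.8) = -229.91/280.84 ≈ -0.818651  ⇒  C ≈ 144.95°
Check: A + B + C ≈ 180°

A = 17.6°, B = 17.45°, C = 144.9°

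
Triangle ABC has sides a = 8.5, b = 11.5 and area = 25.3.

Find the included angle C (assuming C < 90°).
Area = ½·a·b·sin(C)  ⇒  sin(C) = 2·Area/(a·b) = 2·25.3/(8.5·11.5) = 50.6/97.75 ≈ 0.517647
C = arcsin(0.517647) ≈ 31.1746° (taking the acute solution since C < 90°)

C = 31.17°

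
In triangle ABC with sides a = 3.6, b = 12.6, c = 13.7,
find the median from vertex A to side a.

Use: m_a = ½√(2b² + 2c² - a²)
m_a = ½√(2·12.6² + 2·13.7² − 3.6²) = ½√(2·158.76 + 2·187.69 − 12.96) = ½√(317.52 + 375.38 − 12.96) = ½√679.94
√679.94 ≈ 26.0757, so m_a ≈ 13.0378

m_a = 13.04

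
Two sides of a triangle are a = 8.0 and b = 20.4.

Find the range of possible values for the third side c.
Triangle inequality: |a − b| < c < a + b
|a − b| = |8.0 − 20.4| = 12.4
a + b = 8.0 + 20.4 = 28.4

12.4 < c < 28.4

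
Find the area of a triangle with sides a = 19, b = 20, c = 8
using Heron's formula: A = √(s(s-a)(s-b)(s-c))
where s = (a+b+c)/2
s = (19 + 20 + 8)/2 = 47/2 = 23.5
s − a = 4.5, s − b = 3.5, s − c = 15.5
s(s−a)(s−b)(s−c) = 23.5·4.5·3.5·15.5 = 5736.9375
Area = √5736.9375 ≈ 75.7426

s = 23.5, Area = 75.74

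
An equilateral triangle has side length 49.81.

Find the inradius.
r = Area/s with s the semi-perimeter.
Area = (√3/4)·49.81² = (√3/4)·2481.0361 ≈ 0.433013·2481.0361 ≈ 1074.32
s = 3·49.81/2 = 74.715
r ≈ 1074.32/74.715 ≈ 14.3789
(Equivalently r = side/(2√3) = 49.81/3.4641 ≈ 14.3789.)

r = 14.38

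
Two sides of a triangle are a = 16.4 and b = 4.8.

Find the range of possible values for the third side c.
Triangle inequality: |a − b| < c < a + b
|a − b| = |16.4 − 4.8| = 11.6
a + b = 16.4 + 4.8 = 21.2

11.6 < c < 21.2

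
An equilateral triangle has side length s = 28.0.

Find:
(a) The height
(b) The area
(a) The height splits the triangle into two 30-60-90 halves: h = s·√3/2 = 28.0·1.73205/2 ≈ 48.4974/2 ≈ 24.2487
(b) Area = (√3/4)·s² = (√3/4)·28.0² = (√3/4)·784 ≈ 0.433013·784 ≈ 339.482

Height = 24.25, Area = 339.5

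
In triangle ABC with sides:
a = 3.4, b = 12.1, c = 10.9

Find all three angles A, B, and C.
Law of cosines for each angle (a² = 11.56, b² = 146.41, c² = 118.81):
cos(A) = (b² + c² − a²)/(2bc) = (146.41 + 118.81 − 11.56)/(2·12.1·10.9) = 253.66/263.78 ≈ 0.961635  ⇒  A ≈ 15.9223°
cos(B) = (a² + c² − b²)/(2ac) = (11.56 + 118.81 − 146.41)/(2·3.4·10.9) = -16.04/74.12 ≈ -0.216406  ⇒  B ≈ 102.498°
cos(C) = (a² + b² − c²)/(2ab) = (11.56 + 146.41 − 118.81)/(2·3.4·12.1) = 39.16/82.28 ≈ 0.475936  ⇒  C ≈ 61.5797°
Check: A + B + C ≈ 180°

A = 15.92°, B = 102.5°, C = 61.58°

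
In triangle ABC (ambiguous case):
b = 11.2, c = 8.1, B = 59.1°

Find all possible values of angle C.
b/sin(B) = c/sin(C)  ⇒  sin(C) = c·sin(B)/b = 8.1·sin(59.1°)/11.2
sin(59.1°) ≈ 0.858065
sin(C) ≈ 8.1·0.858065/11.2 ≈ 6.95033/11.2 ≈ 0.620565
Candidate 1: C₁ = arcsin(0.620565) ≈ 38.3574°  →  A = 180° − 59.1° − 38.3574° ≈ 82.5426° > 0, valid
Candidate 2: C₂ = 180° − C₁ ≈ 141.643°  →  A = 180° − 59.1° − 141.643° ≈ -20.7426° ≤ 0, not a valid triangle

C = 38.36° (one solution)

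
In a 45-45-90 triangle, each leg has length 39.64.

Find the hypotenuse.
In a 45-45-90 triangle the sides are in ratio 1 : 1 : √2, so hypotenuse = leg·√2.
Hypotenuse = 39.64·√2 ≈ 39.64·1.41421 ≈ 56.0594

Hypotenuse = 39.64√2 = 56.06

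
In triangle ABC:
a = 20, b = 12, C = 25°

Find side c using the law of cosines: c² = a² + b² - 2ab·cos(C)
c² = 20² + 12² − 2·20·12·cos(25°)
cos(25°) ≈ 0.906308
c² ≈ 400 + 144 − 480·(0.906308) ≈ 544 − 435.028 ≈ 108.972
c ≈ √108.972 ≈ 10.439

c = 10.44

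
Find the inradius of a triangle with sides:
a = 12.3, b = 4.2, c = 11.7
r = Area/s where s is the semi-perimeter.
s = (12.3 + 4.2 + 11.7)/2 = 28.2/2 = 14.1
Area = √(s(s−a)(s−b)(s−c)) = √(14.1·1.8·9.9·2.4) ≈ √603.029 ≈ 24.5566
r ≈ 24.5566/14.1 ≈ 1.74161

r = 1.742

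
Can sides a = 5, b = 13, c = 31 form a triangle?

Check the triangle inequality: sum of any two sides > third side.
a + b vs c: 5 + 13 = 18 ≤ 31  ✗
a + c vs b: 5 + 31 = 36 > 13  ✓
b + c vs a: 13 + 31 = 44 > 5  ✓

No: 5 + 13 = 18 is not > 31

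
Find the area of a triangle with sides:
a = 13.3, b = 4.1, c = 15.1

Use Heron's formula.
s = (13.3 + 4.1 + 15.1)/2 = 32.5/2 = 16.25
s − a = 2.95, s − b = 12.15, s − c = 1.15
s(s−a)(s−b)(s−c) = 16.25·2.95·12.15·1.15 ≈ 669.807
Area = √669.807 ≈ 25.8806

Area = 25.88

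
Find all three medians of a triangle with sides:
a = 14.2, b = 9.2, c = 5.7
Median formula: m_a = ½√(2b² + 2c² − a²) (and cyclically). a² = 201.64, b² = 84.64, c² = 32.49.
m_a = ½√(2·84.64 + 2·32.49 − 201.64) = ½√32.62 ≈ ½·5.71139 ≈ 2.8557
m_b = ½√(2·201.64 + 2·32.49 − 84.64) = ½√383.62 ≈ ½·19.5862 ≈ 9.79311
m_c = ½√(2·201.64 + 2·84.64 − 32.49) = ½√540.07 ≈ ½·23.2394 ≈ 11.6197

m_a = 2.856, m_b = 9.793, m_c = 11.62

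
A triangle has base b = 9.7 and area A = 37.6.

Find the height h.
A = ½·b·h  ⇒  h = 2A/b = 2·37.6/9.7 = 75.2/9.7 ≈ 7.75258

h = 7.753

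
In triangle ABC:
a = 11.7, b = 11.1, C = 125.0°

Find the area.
Two sides and the included angle (SAS): A = ½·a·b·sin(C) = ½·11.7·11.1·sin(125.0°)
sin(125.0°) ≈ 0.819152
A ≈ ½·129.87·0.819152 = 64.935·0.819152 ≈ 53.1916

Area = 53.19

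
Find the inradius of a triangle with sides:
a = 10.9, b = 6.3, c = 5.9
r = Area/s where s is the semi-perimeter.
s = (10.9 + 6.3 + 5.9)/2 = 23.1/2 = 11.55
Area = √(s(s−a)(s−b)(s−c)) = √(11.55·0.65·5.25·5.65) ≈ √222.691 ≈ 14.9228
r ≈ 14.9228/11.55 ≈ 1.29202

r = 1.292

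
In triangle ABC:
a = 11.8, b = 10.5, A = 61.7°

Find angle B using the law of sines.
a/sin(A) = b/sin(B)  ⇒  sin(B) = b·sin(A)/a = 10.5·sin(61.7°)/11.8
sin(61.7°) ≈ 0.880477
sin(B) ≈ 10.5·0.880477/11.8 ≈ 9.24501/11.8 ≈ 0.783476
B = arcsin(0.783476) ≈ 51.5799°
(Since b ≤ a we need B ≤ A, so the obtuse alternative 180° − 51.5799° ≈ 128.42° is rejected.)

B = 51.58°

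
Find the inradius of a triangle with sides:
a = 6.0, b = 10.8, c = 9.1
r = Area/s where s is the semi-perimeter.
s = (6.0 + 10.8 + 9.1)/2 = 25.9/2 = 12.95
Area = √(s(s−a)(s−b)(s−c)) = √(12.95·6.95·2.15·3.85) ≈ √744.996 ≈ 27.2946
r ≈ 27.2946/12.95 ≈ 2.10769

r = 2.108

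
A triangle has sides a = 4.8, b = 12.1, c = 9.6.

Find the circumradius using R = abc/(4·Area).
First find the area with Heron's formula.
s = (4.8 + 12.1 + 9.6)/2 = 13.25
Area = √(s(s−a)(s−b)(s−c)) = √(13.25·8.45·1.15·3.65) ≈ √469.963 ≈ 21.6786
abc = 4.8·12.1·9.6 = 557.568
R = abc/(4·Area) ≈ 557.568/(4·21.6786) = 557.568/86.7145 ≈ 6.42993

R = 6.43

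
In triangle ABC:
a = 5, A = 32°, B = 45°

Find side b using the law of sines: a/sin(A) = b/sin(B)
a/sin(A) = b/sin(B)  ⇒  b = a·sin(B)/sin(A) = 5·sin(45°)/sin(32°)
sin(45°) ≈ 0.707107, sin(32°) ≈ 0.529919
b ≈ 5·0.707107/0.529919 ≈ 3.53553/0.529919 ≈ 6.67184

b = 6.672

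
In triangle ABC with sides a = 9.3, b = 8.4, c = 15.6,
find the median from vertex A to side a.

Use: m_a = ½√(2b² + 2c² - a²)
m_a = ½√(2·8.4² + 2·15.6² − 9.3²) = ½√(2·70.56 + 2·243.36 − 86.49) = ½√(141.12 + 486.72 − 86.49) = ½√541.35
√541.35 ≈ 23.2669, so m_a ≈ 11.6335

m_a = 11.63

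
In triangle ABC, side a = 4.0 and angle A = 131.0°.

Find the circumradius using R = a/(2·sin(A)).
R = a/(2·sin(A)) = 4.0/(2·sin(131.0°))
sin(131.0°) ≈ 0.75471
R ≈ 4.0/(2·0.75471) = 4.0/1.50942 ≈ 2.65003

R = 2.65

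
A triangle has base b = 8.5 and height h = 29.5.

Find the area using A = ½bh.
A = ½·b·h = ½·8.5·29.5 = ½·250.75 = 125.375

Area = 125.375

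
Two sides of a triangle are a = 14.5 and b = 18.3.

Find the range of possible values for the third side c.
Triangle inequality: |a − b| < c < a + b
|a − b| = |14.5 − 18.3| = 3.8
a + b = 14.5 + 18.3 = 32.8

3.8 < c < 32.8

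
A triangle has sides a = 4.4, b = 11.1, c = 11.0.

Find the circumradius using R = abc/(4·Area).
First find the area with Heron's formula.
s = (4.4 + 11.1 + 11.0)/2 = 13.25
Area = √(s(s−a)(s−b)(s−c)) = √(13.25·8.85·2.15·2.25) ≈ √567.257 ≈ 23.8172
abc = 4.4·11.1·11.0 = 537.24
R = abc/(4·Area) ≈ 537.24/(4·23.8172) = 537.24/95.2687 ≈ 5.63921

R = 5.639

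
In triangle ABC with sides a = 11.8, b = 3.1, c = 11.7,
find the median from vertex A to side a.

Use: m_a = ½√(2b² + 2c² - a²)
m_a = ½√(2·3.1² + 2·11.7² − 11.8²) = ½√(2·9.61 + 2·136.89 − 139.24) = ½√(19.22 + 273.78 − 139.24) = ½√153.76
√153.76 ≈ 12.4, so m_a ≈ 6.2

m_a = 6.2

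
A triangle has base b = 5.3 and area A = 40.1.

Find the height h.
A = ½·b·h  ⇒  h = 2A/b = 2·40.1/5.3 = 80.2/5.3 ≈ 15.1321

h = 15.13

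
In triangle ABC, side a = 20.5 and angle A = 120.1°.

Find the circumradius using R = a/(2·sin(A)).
R = a/(2·sin(A)) = 20.5/(2·sin(120.1°))
sin(120.1°) ≈ 0.865151
R ≈ 20.5/(2·0.865151) = 20.5/1.7303 ≈ 11.8476

R = 11.85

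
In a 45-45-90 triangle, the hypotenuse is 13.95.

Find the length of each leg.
In a 45-45-90 triangle hypotenuse = leg·√2, so leg = hypotenuse/√2.
Leg = 13.95/√2 ≈ 13.95/1.41421 ≈ 9.86414

Each leg = 9.864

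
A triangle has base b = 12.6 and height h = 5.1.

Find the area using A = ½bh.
A = ½·b·h = ½·12.6·5.1 = ½·64.26 = 32.13

Area = 32.13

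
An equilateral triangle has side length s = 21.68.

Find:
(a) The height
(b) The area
(a) The height splits the triangle into two 30-60-90 halves: h = s·√3/2 = 21.68·1.73205/2 ≈ 37.5509/2 ≈ 18.7754
(b) Area = (√3/4)·s² = (√3/4)·21.68² = (√3/4)·470.0224 ≈ 0.433013·470.0224 ≈ 203.526

Height = 18.78, Area = 203.5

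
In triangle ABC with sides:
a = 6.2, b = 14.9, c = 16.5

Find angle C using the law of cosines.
c² = a² + b² − 2ab·cos(C)  ⇒  cos(C) = (a² + b² − c²)/(2ab)
cos(C) = (6.2² + 14.9² − 16.5²)/(2·6.2·14.9) = (38.44 + 222.01 − 272.25)/184.76 = -11.8/184.76 ≈ -0.0638666
C = arccos(-0.0638666) ≈ 93.6618°

C = 93.66°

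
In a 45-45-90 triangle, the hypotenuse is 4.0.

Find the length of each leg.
In a 45-45-90 triangle hypotenuse = leg·√2, so leg = hypotenuse/√2.
Leg = 4.0/√2 ≈ 4.0/1.41421 ≈ 2.82843

Each leg = 2.828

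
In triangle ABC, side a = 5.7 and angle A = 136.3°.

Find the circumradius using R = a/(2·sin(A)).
R = a/(2·sin(A)) = 5.7/(2·sin(136.3°))
sin(136.3°) ≈ 0.690882
R ≈ 5.7/(2·0.690882) = 5.7/1.38176 ≈ 4.12516

R = 4.125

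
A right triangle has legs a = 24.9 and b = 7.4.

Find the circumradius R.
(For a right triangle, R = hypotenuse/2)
Hypotenuse c = √(a² + b²) = √(620.01 + 54.76) = √674.77 ≈ 25.9763
R = c/2 ≈ 25.9763/2 ≈ 12.9882

R = 12.99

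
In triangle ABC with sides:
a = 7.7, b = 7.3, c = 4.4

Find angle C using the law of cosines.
c² = a² + b² − 2ab·cos(C)  ⇒  cos(C) = (a² + b² − c²)/(2ab)
cos(C) = (7.7² + 7.3² − 4.4²)/(2·7.7·7.3) = (59.29 + 53.29 − 19.36)/112.42 = 93.22/112.42 ≈ 0.829212
C = arccos(0.829212) ≈ 33.9821°

C = 33.98°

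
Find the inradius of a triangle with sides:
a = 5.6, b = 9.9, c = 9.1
r = Area/s where s is the semi-perimeter.
s = (5.6 + 9.9 + 9.1)/2 = 24.6/2 = 12.3
Area = √(s(s−a)(s−b)(s−c)) = √(12.3·6.7·2.4·3.2) ≈ √632.909 ≈ 25.1577
r ≈ 25.1577/12.3 ≈ 2.04534

r = 2.045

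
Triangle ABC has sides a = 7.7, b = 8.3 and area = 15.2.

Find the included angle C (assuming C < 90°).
Area = ½·a·b·sin(C)  ⇒  sin(C) = 2·Area/(a·b) = 2·15.2/(7.7·8.3) = 30.4/63.91 ≈ 0.475669
C = arcsin(0.475669) ≈ 28.4029° (taking the acute solution since C < 90°)

C = 28.4°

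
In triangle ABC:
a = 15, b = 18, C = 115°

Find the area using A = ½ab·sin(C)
A = ½·a·b·sin(C) = ½·15·18·sin(115°)
sin(115°) ≈ 0.906308
A ≈ ½·270·0.906308 = 135·0.906308 ≈ 122.352

Area = 122.4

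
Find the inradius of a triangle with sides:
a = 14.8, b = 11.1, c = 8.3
r = Area/s where s is the semi-perimeter.
s = (14.8 + 11.1 + 8.3)/2 = 34.2/2 = 17.1
Area = √(s(s−a)(s−b)(s−c)) = √(17.1·2.3·6·8.8) ≈ √2076.62 ≈ 45.57
r ≈ 45.57/17.1 ≈ 2.66491

r = 2.665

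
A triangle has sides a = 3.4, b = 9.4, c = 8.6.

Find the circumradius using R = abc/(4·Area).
First find the area with Heron's formula.
s = (3.4 + 9.4 + 8.6)/2 = 10.7
Area = √(s(s−a)(s−b)(s−c)) = √(10.7·7.3·1.3·2.1) ≈ √213.24 ≈ 14.6027
abc = 3.4·9.4·8.6 = 274.856
R = abc/(4·Area) ≈ 274.856/(4·14.6027) = 274.856/58.411 ≈ 4.70555

R = 4.706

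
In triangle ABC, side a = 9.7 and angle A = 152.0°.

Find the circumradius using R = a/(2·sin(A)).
R = a/(2·sin(A)) = 9.7/(2·sin(152.0°))
sin(152.0°) ≈ 0.469472
R ≈ 9.7/(2·0.469472) = 9.7/0.938943 ≈ 10.3308

R = 10.33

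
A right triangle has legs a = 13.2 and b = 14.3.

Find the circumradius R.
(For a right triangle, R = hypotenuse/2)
Hypotenuse c = √(a² + b²) = √(174.24 + 204.49) = √378.73 ≈ 19.461
R = c/2 ≈ 19.461/2 ≈ 9.73049

R = 9.73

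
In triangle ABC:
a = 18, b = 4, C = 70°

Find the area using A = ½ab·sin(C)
A = ½·a·b·sin(C) = ½·18·4·sin(70°)
sin(70°) ≈ 0.939693
A ≈ ½·72·0.939693 = 36·0.939693 ≈ 33.8289

Area = 33.83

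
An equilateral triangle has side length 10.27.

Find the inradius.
r = Area/s with s the semi-perimeter.
Area = (√3/4)·10.27² = (√3/4)·105.4729 ≈ 0.433013·105.4729 ≈ 45.6711
s = 3·10.27/2 = 15.405
r ≈ 45.6711/15.405 ≈ 2.96469
(Equivalently r = side/(2√3) = 10.27/3.4641 ≈ 2.96469.)

r = 2.965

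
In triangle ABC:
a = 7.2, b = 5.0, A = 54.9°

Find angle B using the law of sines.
a/sin(A) = b/sin(B)  ⇒  sin(B) = b·sin(A)/a = 5.0·sin(54.9°)/7.2
sin(54.9°) ≈ 0.81815
sin(B) ≈ 5.0·0.81815/7.2 ≈ 4.09075/7.2 ≈ 0.56816
B = arcsin(0.56816) ≈ 34.622°
(Since b ≤ a we need B ≤ A, so the obtuse alternative 180° − 34.622° ≈ 145.378° is rejected.)

B = 34.62°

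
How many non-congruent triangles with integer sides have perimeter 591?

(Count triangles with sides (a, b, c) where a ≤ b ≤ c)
Let a ≤ b ≤ c with a + b + c = 591. The only binding inequality is a + b > c, i.e. 591 − c > c, so c < 591/2; and c ≥ 591/3 since c is the largest side.
So 197 ≤ c ≤ 295. For each c, b runs from ⌈(591 − c)/2⌉ up to c (then a = 591 − b − c satisfies 1 ≤ a ≤ b automatically), giving c − ⌈(591 − c)/2⌉ + 1 choices.
Summing over c: 1 + 2 + 4 + 5 + … + 146 + 148  (99 terms, c = 197, …, 295) = 7351
Check (closed form: nearest integer to p²/48 for even p, (p+3)²/48 for odd p): (591+3)²/48 = 594²/48 = 352836/48 ≈ 7350.75 → 7351

7351 triangles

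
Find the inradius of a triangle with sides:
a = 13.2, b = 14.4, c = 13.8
r = Area/s where s is the semi-perimeter.
s = (13.2 + 14.4 + 13.8)/2 = 41.4/2 = 20.7
Area = √(s(s−a)(s−b)(s−c)) = √(20.7·7.5·6.3·6.9) ≈ √6748.72 ≈ 82.1506
r ≈ 82.1506/20.7 ≈ 3.96863

r = 3.969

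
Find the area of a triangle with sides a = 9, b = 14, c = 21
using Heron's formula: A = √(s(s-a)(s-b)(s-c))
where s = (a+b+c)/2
s = (9 + 14 + 21)/2 = 44/2 = 22
s − a = 13, s − b = 8, s − c = 1
s(s−a)(s−b)(s−c) = 22·13·8·1 = 2288
Area = √2288 ≈ 47.833

s = 22.0, Area = 47.83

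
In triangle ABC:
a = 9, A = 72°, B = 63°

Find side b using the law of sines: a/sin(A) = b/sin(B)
a/sin(A) = b/sin(B)  ⇒  b = a·sin(B)/sin(A) = 9·sin(63°)/sin(72°)
sin(63°) ≈ 0.891007, sin(72°) ≈ 0.951057
b ≈ 9·0.891007/0.951057 ≈ 8.01906/0.951057 ≈ 8.43174

b = 8.432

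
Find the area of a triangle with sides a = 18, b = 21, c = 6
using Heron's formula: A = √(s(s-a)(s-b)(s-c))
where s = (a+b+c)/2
s = (18 + 21 + 6)/2 = 45/2 = 22.5
s − a = 4.5, s − b = 1.5, s − c = 16.5
s(s−a)(s−b)(s−c) = 22.5·4.5·1.5·16.5 = 2505.9375
Area = √2505.9375 ≈ 50.0593

s = 22.5, Area = 50.06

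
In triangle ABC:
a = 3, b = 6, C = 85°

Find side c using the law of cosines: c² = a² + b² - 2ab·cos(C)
c² = 3² + 6² − 2·3·6·cos(85°)
cos(85°) ≈ 0.0871557
c² ≈ 9 + 36 − 36·(0.0871557) ≈ 45 − 3.13761 ≈ 41.8624
c ≈ √41.8624 ≈ 6.47012

c = 6.47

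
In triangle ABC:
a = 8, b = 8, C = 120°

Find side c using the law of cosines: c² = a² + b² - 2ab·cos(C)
c² = 8² + 8² − 2·8·8·cos(120°)
cos(120°) ≈ -0.5
c² ≈ 64 + 64 − 128·(-0.5) ≈ 128 + 64 ≈ 192
c ≈ √192 ≈ 13.8564

c = 13.86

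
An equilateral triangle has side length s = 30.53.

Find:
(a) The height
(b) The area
(a) The height splits the triangle into two 30-60-90 halves: h = s·√3/2 = 30.53·1.73205/2 ≈ 52.8795/2 ≈ 26.4398
(b) Area = (√3/4)·s² = (√3/4)·30.53² = (√3/4)·932.0809 ≈ 0.433013·932.0809 ≈ 403.603

Height = 26.44, Area = 403.6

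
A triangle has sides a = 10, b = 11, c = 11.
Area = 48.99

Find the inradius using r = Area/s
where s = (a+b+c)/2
s = (10 + 11 + 11)/2 = 32/2 = 16
r = Area/s = 48.99/16 ≈ 3.06188

r = 3.062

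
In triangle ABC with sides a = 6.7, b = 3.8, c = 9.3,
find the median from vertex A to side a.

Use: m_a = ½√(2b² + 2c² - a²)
m_a = ½√(2·3.8² + 2·9.3² − 6.7²) = ½√(2·14.44 + 2·86.49 − 44.89) = ½√(28.88 + 172.98 − 44.89) = ½√156.97
√156.97 ≈ 12.5288, so m_a ≈ 6.26438

m_a = 6.264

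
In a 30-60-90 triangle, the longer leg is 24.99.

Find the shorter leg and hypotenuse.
In a 30-60-90 triangle the sides are in ratio 1 : √3 : 2, so short leg = long leg/√3 and hypotenuse = 2·(short leg).
Short leg = 24.99/√3 ≈ 24.99/1.73205 ≈ 14.428
Hypotenuse = 2·14.428 ≈ 28.856

Short leg = 14.43, Hypotenuse = 28.86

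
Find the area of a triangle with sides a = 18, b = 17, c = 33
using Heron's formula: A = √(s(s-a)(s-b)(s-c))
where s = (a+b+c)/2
s = (18 + 17 + 33)/2 = 68/2 = 34
s − a = 16, s − b = 17, s − c = 1
s(s−a)(s−b)(s−c) = 34·16·17·1 = 9248
Area = √9248 ≈ 96.1665

s = 34.0, Area = 96.17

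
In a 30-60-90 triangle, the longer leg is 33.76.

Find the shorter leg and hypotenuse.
In a 30-60-90 triangle the sides are in ratio 1 : √3 : 2, so short leg = long leg/√3 and hypotenuse = 2·(short leg).
Short leg = 33.76/√3 ≈ 33.76/1.73205 ≈ 19.4913
Hypotenuse = 2·19.4913 ≈ 38.9827

Short leg = 19.49, Hypotenuse = 38.98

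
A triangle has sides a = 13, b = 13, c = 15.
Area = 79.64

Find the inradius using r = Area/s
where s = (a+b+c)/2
s = (13 + 13 + 15)/2 = 41/2 = 20.5
r = Area/s = 79.64/20.5 ≈ 3.88488

r = 3.885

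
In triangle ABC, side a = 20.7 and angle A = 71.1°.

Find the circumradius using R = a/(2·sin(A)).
R = a/(2·sin(A)) = 20.7/(2·sin(71.1°))
sin(71.1°) ≈ 0.946085
R ≈ 20.7/(2·0.946085) = 20.7/1.89217 ≈ 10.9398

R = 10.94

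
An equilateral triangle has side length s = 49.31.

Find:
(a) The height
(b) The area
(a) The height splits the triangle into two 30-60-90 halves: h = s·√3/2 = 49.31·1.73205/2 ≈ 85.4074/2 ≈ 42.7037
(b) Area = (√3/4)·s² = (√3/4)·49.31² = (√3/4)·2431.4761 ≈ 0.433013·2431.4761 ≈ 1052.86

Height = 42.7, Area = 1053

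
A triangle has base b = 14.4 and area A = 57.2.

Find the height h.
A = ½·b·h  ⇒  h = 2A/b = 2·57.2/14.4 = 114.4/14.4 ≈ 7.94444

h = 7.944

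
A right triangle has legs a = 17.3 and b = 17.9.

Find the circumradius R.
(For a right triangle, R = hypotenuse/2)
Hypotenuse c = √(a² + b²) = √(299.29 + 320.41) = √619.7 ≈ 24.8938
R = c/2 ≈ 24.8938/2 ≈ 12.4469

R = 12.45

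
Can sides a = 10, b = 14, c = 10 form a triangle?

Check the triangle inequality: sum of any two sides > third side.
a + b vs c: 10 + 14 = 24 > 10  ✓
a + c vs b: 10 + 10 = 20 > 14  ✓
b + c vs a: 14 + 10 = 24 > 10  ✓

Yes, triangle inequality satisfied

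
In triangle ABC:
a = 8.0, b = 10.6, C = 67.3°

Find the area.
Two sides and the included angle (SAS): A = ½·a·b·sin(C) = ½·8.0·10.6·sin(67.3°)
sin(67.3°) ≈ 0.922538
A ≈ ½·84.8·0.922538 = 42.4·0.922538 ≈ 39.1156

Area = 39.12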